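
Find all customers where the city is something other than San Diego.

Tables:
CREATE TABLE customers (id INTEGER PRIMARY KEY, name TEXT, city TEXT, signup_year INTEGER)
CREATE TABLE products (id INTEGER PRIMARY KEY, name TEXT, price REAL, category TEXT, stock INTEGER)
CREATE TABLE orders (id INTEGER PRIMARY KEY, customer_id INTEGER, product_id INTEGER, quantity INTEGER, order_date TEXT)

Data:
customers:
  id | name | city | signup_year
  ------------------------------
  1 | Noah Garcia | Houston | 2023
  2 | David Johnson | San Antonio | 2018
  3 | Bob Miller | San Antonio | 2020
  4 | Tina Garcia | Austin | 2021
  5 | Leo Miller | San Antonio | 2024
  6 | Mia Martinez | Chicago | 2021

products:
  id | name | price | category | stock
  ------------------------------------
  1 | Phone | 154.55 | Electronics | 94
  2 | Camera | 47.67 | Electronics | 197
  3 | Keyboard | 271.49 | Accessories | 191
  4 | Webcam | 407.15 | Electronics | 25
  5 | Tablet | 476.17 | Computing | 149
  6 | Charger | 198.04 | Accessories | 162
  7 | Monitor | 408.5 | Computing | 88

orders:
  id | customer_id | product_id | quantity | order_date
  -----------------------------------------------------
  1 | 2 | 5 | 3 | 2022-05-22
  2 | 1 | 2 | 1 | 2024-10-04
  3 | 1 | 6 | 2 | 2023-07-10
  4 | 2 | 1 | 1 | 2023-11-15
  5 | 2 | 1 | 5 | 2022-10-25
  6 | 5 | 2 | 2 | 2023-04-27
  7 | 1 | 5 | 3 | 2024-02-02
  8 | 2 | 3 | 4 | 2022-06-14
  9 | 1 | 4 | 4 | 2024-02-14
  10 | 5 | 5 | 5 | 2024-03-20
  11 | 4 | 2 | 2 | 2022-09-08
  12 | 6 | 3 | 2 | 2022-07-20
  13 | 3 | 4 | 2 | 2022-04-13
SELECT name, city FROM customers WHERE city <> 'San Diego'

Execution result:
name | city
Noah Garcia | Houston
David Johnson | San Antonio
Bob Miller | San Antonio
Tina Garcia | Austin
Leo Miller | San Antonio
Mia Martinez | Chicago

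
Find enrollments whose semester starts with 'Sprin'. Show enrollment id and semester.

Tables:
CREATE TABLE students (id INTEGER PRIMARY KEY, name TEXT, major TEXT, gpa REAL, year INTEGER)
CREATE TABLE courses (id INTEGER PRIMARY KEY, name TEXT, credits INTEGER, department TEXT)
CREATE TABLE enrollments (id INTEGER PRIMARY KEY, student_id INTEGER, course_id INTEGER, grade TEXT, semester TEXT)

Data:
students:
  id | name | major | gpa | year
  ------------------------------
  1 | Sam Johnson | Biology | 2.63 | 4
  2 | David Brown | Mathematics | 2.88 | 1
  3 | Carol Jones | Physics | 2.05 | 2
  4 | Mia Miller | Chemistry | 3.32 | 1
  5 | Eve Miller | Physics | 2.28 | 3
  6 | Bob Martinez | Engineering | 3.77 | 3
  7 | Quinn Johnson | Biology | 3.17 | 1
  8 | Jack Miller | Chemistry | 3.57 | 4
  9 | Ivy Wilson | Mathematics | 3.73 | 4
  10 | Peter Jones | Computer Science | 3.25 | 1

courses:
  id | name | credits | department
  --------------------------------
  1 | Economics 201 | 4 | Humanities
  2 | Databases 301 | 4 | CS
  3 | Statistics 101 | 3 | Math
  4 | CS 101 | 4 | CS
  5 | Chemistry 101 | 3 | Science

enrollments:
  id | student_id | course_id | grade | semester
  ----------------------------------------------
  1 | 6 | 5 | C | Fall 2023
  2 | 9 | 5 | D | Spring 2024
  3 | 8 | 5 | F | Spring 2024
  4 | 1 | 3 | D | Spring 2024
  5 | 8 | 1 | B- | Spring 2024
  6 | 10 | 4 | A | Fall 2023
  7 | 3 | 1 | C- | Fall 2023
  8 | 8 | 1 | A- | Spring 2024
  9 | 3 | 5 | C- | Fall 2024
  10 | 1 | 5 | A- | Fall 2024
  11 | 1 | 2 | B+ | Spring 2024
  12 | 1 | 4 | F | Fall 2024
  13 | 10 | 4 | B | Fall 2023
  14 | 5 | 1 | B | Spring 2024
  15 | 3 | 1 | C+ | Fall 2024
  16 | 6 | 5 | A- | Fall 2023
SELECT id, semester FROM enrollments WHERE semester LIKE 'Sprin%'

Execution result:
id | semester
2 | Spring 2024
3 | Spring 2024
4 | Spring 2024
5 | Spring 2024
8 | Spring 2024
11 | Spring 2024
14 | Spring 2024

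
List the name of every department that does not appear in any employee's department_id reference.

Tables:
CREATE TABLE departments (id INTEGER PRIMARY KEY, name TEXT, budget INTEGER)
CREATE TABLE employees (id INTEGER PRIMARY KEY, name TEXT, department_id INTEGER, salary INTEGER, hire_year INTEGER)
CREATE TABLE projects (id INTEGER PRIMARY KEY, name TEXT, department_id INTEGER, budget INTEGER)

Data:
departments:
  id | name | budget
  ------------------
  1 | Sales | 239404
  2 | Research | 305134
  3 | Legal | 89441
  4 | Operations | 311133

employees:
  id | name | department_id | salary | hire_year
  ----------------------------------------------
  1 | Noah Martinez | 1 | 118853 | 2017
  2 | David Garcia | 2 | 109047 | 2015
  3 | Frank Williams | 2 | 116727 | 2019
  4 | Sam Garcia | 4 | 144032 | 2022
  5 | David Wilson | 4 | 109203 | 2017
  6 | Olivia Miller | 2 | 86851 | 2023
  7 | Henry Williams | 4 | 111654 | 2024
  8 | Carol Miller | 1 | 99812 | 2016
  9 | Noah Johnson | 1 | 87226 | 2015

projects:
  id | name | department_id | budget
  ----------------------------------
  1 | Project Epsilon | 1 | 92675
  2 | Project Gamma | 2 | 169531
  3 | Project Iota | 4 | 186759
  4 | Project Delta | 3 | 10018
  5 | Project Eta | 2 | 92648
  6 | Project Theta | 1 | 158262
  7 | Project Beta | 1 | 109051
SELECT p.name FROM departments p LEFT JOIN employees c ON c.department_id = p.id WHERE c.id IS NULL

Execution result:
Legal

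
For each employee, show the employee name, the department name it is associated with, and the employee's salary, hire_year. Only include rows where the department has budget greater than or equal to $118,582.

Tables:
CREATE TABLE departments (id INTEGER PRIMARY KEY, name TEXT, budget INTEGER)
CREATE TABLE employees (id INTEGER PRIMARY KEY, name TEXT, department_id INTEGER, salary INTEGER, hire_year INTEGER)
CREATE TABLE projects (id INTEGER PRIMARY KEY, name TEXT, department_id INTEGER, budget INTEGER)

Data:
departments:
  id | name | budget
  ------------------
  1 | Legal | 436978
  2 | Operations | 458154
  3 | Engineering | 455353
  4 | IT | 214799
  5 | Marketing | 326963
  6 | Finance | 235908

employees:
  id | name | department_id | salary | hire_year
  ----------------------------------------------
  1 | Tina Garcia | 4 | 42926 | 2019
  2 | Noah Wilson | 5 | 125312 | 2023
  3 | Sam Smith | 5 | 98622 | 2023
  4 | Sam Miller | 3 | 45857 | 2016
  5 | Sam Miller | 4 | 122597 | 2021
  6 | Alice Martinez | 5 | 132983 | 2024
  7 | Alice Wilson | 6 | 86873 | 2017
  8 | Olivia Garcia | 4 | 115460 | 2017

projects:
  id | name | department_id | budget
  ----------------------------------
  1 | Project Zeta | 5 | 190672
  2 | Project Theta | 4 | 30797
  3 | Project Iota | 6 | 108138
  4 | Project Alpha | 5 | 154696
SELECT c.name, p.name AS department, c.salary, c.hire_year FROM employees c JOIN departments p ON c.department_id = p.id WHERE p.budget >= 118582

Execution result:
name | department | salary | hire_year
Tina Garcia | IT | 42926 | 2019
Noah Wilson | Marketing | 125312 | 2023
Sam Smith | Marketing | 98622 | 2023
Sam Miller | Engineering | 45857 | 2016
Sam Miller | IT | 122597 | 2021
Alice Martinez | Marketing | 132983 | 2024
Alice Wilson | Finance | 86873 | 2017
Olivia Garcia | IT | 115460 | 2017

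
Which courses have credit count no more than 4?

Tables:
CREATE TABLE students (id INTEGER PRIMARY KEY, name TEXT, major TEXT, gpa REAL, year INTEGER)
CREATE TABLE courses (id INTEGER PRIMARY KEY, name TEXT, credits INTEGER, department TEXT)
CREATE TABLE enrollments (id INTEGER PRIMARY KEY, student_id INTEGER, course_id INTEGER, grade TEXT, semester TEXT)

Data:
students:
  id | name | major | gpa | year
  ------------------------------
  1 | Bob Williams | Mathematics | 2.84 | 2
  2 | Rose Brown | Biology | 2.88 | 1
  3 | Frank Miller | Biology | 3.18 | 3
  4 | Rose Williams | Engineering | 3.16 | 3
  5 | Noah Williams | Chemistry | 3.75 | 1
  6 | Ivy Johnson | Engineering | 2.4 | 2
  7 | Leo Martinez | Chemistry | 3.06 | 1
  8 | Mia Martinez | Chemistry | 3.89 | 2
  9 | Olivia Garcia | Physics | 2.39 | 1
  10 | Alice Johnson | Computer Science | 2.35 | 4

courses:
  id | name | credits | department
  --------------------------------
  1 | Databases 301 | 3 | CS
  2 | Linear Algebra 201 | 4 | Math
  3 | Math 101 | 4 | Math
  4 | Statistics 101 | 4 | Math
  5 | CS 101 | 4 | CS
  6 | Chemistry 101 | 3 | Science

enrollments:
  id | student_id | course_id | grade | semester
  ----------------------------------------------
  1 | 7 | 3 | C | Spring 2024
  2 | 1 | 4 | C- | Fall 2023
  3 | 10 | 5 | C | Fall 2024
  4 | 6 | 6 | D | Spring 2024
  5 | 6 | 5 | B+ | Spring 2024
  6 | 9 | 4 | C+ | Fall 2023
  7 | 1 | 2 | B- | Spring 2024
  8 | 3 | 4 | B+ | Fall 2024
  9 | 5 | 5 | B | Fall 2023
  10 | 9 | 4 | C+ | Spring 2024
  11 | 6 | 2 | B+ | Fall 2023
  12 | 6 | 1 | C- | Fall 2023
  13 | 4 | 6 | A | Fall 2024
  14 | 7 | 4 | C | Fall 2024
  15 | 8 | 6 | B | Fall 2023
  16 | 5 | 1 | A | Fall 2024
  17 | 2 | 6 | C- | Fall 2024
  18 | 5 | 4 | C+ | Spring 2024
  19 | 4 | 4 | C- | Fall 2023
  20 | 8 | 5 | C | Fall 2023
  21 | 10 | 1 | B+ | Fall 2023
SELECT name, credits FROM courses WHERE credits <= 4

Execution result:
name | credits
Databases 301 | 3
Linear Algebra 201 | 4
Math 101 | 4
Statistics 101 | 4
CS 101 | 4
Chemistry 101 | 3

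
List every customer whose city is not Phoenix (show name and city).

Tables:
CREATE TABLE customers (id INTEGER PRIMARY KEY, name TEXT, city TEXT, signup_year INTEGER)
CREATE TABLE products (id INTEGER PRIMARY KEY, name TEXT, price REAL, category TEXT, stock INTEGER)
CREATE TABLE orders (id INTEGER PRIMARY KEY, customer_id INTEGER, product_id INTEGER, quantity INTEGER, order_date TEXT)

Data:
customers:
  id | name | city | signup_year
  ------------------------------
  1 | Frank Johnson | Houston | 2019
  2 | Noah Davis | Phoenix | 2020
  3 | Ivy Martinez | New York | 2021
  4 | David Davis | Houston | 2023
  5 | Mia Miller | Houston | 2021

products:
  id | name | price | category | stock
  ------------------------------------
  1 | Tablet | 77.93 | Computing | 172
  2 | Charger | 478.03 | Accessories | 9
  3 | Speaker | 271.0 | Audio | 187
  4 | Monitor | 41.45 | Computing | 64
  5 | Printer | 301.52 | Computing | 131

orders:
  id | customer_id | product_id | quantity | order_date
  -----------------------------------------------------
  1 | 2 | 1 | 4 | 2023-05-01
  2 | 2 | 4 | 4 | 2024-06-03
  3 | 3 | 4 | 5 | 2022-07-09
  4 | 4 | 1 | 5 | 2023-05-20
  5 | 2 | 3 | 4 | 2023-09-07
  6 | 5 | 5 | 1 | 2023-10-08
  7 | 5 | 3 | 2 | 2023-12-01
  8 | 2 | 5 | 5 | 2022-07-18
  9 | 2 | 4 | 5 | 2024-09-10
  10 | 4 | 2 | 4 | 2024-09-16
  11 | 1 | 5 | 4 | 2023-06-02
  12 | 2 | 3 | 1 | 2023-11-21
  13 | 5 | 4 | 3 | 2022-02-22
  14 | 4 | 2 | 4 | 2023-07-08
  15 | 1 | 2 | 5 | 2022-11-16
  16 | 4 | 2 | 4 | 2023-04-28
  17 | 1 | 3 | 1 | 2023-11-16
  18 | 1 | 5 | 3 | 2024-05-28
SELECT name, city FROM customers WHERE city <> 'Phoenix'

Execution result:
name | city
Frank Johnson | Houston
Ivy Martinez | New York
David Davis | Houston
Mia Miller | Houston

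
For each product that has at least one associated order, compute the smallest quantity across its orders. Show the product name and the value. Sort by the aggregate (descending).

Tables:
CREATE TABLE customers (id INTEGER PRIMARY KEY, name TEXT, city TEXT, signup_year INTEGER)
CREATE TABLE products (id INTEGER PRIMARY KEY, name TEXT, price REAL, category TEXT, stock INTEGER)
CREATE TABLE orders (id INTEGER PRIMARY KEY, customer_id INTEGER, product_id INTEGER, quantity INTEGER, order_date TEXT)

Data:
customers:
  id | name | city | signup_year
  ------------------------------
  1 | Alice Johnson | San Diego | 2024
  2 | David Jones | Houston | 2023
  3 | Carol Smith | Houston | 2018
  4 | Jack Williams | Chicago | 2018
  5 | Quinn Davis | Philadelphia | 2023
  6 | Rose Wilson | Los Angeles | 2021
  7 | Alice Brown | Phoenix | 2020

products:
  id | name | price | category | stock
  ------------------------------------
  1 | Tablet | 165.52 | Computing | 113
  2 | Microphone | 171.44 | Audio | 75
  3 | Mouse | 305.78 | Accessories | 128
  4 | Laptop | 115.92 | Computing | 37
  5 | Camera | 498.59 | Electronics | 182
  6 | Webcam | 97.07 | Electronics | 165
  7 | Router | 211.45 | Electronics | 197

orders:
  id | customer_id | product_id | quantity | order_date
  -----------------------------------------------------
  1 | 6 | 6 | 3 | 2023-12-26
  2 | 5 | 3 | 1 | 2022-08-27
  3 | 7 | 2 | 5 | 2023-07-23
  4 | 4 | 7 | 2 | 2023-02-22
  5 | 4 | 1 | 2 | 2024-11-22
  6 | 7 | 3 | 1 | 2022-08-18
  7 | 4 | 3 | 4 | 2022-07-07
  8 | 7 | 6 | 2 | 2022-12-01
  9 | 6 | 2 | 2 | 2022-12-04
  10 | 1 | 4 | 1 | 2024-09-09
SELECT p.name, MIN(c.quantity) AS min_quantity FROM orders c JOIN products p ON c.product_id = p.id GROUP BY p.id, p.name ORDER BY min_quantity DESC

Execution result:
name | min_quantity
Tablet | 2
Microphone | 2
Webcam | 2
Router | 2
Mouse | 1
Laptop | 1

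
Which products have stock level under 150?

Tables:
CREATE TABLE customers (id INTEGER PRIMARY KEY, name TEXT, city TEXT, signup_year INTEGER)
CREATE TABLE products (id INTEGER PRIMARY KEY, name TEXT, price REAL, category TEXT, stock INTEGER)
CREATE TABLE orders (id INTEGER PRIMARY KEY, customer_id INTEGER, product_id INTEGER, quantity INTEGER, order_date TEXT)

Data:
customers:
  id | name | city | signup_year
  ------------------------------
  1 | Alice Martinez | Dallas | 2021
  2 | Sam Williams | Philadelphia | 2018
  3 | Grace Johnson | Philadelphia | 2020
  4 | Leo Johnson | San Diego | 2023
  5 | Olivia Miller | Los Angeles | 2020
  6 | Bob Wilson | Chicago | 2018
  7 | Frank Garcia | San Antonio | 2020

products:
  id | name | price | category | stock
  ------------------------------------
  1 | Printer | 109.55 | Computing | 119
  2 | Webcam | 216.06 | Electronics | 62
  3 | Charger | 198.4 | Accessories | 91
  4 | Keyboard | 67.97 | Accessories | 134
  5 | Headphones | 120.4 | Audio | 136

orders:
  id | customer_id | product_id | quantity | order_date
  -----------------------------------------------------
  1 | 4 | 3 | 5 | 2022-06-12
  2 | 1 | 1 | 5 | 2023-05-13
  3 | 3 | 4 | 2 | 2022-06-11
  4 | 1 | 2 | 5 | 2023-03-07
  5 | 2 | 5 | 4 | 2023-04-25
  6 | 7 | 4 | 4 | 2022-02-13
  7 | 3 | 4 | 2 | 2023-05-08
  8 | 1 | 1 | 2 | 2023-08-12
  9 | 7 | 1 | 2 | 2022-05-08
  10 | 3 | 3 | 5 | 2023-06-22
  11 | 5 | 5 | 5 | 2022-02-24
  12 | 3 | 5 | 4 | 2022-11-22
SELECT name, stock FROM products WHERE stock < 150

Execution result:
name | stock
Printer | 119
Webcam | 62
Charger | 91
Keyboard | 134
Headphones | 136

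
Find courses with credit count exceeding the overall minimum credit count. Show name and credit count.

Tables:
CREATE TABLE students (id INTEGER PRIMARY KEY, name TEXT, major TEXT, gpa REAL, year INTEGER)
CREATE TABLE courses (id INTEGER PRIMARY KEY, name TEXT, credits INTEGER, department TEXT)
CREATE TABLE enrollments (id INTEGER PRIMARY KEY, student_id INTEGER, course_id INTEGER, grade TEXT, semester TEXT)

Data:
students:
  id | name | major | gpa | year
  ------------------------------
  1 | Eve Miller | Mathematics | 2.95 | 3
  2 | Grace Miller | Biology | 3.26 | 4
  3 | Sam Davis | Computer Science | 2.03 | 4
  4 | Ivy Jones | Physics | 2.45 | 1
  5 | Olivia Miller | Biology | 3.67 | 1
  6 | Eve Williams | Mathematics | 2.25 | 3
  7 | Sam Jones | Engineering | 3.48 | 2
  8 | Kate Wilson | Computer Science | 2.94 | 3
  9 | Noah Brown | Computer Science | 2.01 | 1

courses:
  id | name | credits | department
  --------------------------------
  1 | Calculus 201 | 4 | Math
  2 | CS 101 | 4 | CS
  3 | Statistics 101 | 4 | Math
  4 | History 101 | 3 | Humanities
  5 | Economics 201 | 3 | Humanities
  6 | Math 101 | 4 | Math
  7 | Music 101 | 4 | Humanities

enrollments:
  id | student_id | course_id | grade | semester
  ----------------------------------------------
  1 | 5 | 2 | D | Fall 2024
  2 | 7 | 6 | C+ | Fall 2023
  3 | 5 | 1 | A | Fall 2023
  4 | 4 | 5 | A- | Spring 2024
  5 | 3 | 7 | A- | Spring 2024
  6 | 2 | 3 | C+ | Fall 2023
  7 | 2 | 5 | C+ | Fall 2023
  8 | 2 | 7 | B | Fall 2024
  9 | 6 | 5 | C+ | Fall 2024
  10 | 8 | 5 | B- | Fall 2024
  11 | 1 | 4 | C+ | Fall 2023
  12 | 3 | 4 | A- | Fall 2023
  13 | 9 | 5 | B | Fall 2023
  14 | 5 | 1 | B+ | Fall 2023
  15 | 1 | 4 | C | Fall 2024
SELECT name, credits FROM courses WHERE credits > (SELECT MIN(credits) FROM courses)

Execution result:
name | credits
Calculus 201 | 4
CS 101 | 4
Statistics 101 | 4
Math 101 | 4
Music 101 | 4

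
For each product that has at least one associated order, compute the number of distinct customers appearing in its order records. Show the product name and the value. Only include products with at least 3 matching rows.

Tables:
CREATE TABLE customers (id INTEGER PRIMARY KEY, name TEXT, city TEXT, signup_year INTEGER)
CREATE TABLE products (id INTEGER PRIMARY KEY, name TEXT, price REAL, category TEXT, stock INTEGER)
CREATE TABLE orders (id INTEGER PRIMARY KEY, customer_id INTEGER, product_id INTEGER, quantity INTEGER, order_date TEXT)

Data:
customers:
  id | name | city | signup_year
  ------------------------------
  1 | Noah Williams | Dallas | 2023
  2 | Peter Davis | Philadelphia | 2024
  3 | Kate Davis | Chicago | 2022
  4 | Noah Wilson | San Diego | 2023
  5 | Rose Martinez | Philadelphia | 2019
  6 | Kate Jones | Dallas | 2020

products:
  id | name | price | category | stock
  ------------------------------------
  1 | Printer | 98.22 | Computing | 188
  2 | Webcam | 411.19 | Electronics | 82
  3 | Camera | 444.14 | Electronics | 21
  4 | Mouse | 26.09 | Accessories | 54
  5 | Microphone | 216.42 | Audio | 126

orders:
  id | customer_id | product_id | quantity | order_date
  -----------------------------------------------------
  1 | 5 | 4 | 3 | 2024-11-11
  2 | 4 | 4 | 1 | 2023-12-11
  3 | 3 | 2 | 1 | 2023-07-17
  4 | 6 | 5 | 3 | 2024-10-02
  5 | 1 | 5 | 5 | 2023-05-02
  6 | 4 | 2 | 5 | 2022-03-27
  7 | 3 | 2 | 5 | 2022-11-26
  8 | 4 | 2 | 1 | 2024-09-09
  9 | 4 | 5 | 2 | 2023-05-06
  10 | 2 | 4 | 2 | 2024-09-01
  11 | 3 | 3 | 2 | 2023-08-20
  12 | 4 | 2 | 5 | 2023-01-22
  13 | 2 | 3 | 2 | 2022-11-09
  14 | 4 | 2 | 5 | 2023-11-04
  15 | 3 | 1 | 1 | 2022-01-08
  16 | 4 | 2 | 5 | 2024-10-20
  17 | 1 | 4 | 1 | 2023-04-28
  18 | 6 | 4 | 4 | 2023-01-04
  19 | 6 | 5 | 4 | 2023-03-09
SELECT p.name, COUNT(DISTINCT c.customer_id) AS distinct_customer_count FROM orders c JOIN products p ON c.product_id = p.id GROUP BY p.id, p.name HAVING COUNT(*) >= 3

Execution result:
name | distinct_customer_count
Webcam | 2
Mouse | 5
Microphone | 3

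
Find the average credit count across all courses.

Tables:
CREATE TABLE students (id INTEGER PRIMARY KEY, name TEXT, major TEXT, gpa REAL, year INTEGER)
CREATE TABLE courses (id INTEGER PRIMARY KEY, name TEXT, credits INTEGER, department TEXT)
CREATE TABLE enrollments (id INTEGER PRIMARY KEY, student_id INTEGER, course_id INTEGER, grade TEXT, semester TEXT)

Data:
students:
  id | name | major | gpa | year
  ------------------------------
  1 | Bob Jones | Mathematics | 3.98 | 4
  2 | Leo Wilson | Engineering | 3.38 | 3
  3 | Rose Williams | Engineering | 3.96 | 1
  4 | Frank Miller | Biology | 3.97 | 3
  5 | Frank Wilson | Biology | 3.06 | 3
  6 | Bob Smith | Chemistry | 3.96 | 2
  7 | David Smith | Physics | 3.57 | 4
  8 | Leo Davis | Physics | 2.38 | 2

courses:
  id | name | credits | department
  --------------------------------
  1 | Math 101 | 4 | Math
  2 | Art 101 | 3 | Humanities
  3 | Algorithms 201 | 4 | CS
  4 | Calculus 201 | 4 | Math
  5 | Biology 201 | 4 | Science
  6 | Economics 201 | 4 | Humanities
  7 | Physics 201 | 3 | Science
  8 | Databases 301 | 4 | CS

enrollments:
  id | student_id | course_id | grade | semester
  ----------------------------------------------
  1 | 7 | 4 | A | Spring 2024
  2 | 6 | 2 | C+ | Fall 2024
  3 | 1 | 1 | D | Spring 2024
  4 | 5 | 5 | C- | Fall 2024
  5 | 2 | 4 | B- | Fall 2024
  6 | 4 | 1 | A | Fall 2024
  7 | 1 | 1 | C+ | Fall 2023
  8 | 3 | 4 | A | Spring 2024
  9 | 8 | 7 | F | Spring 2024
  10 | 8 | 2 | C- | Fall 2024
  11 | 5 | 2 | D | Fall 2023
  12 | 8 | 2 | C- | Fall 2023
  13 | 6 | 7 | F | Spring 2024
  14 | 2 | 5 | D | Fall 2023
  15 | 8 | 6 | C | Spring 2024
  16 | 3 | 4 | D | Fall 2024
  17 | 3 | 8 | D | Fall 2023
SELECT AVG(credits) FROM courses

Execution result:
3.75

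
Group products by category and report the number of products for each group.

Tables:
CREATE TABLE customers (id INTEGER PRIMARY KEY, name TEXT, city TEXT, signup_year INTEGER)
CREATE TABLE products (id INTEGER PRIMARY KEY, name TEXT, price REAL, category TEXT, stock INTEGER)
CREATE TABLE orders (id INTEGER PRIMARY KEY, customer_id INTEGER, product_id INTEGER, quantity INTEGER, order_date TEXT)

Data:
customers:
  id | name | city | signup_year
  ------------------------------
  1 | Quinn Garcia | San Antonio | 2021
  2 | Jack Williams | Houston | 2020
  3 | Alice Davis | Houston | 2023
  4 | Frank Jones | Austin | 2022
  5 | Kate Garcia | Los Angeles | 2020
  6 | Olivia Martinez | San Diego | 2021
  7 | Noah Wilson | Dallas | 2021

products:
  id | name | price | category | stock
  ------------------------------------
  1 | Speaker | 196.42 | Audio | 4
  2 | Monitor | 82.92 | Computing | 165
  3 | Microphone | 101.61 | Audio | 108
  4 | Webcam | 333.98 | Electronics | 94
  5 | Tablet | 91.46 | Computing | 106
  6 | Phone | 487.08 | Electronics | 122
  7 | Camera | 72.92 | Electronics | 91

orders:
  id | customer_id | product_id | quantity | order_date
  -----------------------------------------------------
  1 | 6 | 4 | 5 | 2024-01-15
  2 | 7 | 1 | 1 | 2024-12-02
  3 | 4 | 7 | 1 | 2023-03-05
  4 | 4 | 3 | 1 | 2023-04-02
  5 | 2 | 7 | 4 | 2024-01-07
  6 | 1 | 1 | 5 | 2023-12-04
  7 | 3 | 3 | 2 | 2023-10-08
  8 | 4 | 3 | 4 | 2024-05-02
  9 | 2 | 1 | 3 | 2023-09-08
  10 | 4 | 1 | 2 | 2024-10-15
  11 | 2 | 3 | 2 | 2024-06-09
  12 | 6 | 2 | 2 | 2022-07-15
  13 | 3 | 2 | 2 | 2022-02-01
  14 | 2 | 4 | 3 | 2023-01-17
SELECT category, COUNT(*) AS n FROM products GROUP BY category

Execution result:
category | n
Audio | 2
Computing | 2
Electronics | 3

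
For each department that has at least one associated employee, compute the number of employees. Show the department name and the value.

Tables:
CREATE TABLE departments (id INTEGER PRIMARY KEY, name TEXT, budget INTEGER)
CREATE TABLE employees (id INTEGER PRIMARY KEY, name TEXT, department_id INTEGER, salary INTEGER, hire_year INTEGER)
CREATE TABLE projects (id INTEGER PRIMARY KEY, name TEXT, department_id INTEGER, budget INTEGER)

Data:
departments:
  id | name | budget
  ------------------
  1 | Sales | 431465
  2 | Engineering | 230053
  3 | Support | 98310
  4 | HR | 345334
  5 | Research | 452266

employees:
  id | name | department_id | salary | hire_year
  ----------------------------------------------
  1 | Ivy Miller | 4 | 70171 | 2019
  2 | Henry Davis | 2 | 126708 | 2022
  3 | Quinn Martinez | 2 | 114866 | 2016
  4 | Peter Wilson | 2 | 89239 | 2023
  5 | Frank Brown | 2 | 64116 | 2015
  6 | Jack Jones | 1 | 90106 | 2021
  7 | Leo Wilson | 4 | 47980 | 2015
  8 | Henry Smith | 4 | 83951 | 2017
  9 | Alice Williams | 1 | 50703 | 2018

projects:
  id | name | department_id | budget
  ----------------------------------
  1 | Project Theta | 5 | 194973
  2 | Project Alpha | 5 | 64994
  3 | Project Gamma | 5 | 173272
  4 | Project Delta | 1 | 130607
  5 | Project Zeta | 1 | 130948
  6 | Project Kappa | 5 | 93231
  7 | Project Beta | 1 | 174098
SELECT p.name, COUNT(*) AS n FROM employees c JOIN departments p ON c.department_id = p.id GROUP BY p.id, p.name

Execution result:
name | n
Sales | 2
Engineering | 4
HR | 3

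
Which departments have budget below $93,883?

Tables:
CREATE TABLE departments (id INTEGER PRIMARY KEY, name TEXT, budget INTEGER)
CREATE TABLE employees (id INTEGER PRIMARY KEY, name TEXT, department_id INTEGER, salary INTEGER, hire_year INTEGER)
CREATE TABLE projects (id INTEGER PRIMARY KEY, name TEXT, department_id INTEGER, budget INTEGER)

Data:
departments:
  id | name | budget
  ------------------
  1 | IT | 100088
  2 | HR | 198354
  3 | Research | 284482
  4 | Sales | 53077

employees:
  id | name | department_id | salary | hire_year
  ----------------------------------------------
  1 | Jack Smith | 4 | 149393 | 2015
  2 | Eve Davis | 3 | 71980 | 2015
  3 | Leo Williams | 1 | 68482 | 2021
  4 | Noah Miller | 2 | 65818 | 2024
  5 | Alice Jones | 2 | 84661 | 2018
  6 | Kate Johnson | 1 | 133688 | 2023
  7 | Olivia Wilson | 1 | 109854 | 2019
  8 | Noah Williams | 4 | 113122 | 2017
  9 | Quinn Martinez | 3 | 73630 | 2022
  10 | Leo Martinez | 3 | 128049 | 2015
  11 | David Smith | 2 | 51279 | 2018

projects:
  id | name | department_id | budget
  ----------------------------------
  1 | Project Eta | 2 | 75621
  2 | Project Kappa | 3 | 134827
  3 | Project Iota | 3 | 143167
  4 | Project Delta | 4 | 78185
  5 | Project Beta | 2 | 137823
SELECT name, budget FROM departments WHERE budget < 93883

Execution result:
name | budget
Sales | 53077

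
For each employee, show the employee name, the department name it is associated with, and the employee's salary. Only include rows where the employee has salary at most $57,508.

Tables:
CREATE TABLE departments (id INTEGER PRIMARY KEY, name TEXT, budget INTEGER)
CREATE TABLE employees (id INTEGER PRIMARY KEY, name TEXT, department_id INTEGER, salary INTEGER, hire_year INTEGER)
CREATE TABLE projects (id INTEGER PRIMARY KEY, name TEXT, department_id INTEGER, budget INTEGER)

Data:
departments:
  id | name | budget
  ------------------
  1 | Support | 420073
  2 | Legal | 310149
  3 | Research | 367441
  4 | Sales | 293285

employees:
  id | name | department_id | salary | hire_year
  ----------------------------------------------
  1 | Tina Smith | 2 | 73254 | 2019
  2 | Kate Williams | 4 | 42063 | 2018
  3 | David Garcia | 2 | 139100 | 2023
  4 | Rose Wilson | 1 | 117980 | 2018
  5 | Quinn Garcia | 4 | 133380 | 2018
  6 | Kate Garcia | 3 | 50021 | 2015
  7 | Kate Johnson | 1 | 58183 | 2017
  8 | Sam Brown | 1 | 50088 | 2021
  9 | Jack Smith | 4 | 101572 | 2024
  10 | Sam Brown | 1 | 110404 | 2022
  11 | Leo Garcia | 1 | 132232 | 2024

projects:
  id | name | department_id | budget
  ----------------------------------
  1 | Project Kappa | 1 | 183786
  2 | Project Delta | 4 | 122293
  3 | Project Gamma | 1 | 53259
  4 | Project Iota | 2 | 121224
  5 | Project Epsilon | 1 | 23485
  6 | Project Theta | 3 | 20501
SELECT c.name, p.name AS department, c.salary FROM employees c JOIN departments p ON c.department_id = p.id WHERE c.salary <= 57508

Execution result:
name | department | salary
Kate Williams | Sales | 42063
Kate Garcia | Research | 50021
Sam Brown | Support | 50088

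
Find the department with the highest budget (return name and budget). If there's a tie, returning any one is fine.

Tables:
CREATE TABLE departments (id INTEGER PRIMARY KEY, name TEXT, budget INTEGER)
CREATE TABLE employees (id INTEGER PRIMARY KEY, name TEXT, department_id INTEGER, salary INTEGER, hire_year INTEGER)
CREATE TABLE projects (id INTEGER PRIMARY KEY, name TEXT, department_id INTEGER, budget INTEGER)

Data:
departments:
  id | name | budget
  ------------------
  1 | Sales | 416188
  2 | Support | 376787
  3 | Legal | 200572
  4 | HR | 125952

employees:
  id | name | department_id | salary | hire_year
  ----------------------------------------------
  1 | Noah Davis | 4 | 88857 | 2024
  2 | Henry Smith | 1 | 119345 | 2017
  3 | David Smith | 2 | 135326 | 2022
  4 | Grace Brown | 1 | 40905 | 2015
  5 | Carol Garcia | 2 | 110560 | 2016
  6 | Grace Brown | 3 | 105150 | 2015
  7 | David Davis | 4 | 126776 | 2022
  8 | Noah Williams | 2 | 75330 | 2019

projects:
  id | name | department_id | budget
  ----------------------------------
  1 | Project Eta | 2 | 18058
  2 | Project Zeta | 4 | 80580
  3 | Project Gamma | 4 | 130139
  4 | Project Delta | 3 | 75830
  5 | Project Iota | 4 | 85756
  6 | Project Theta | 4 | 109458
SELECT name, budget FROM departments ORDER BY budget DESC LIMIT 1

Execution result:
name | budget
Sales | 416188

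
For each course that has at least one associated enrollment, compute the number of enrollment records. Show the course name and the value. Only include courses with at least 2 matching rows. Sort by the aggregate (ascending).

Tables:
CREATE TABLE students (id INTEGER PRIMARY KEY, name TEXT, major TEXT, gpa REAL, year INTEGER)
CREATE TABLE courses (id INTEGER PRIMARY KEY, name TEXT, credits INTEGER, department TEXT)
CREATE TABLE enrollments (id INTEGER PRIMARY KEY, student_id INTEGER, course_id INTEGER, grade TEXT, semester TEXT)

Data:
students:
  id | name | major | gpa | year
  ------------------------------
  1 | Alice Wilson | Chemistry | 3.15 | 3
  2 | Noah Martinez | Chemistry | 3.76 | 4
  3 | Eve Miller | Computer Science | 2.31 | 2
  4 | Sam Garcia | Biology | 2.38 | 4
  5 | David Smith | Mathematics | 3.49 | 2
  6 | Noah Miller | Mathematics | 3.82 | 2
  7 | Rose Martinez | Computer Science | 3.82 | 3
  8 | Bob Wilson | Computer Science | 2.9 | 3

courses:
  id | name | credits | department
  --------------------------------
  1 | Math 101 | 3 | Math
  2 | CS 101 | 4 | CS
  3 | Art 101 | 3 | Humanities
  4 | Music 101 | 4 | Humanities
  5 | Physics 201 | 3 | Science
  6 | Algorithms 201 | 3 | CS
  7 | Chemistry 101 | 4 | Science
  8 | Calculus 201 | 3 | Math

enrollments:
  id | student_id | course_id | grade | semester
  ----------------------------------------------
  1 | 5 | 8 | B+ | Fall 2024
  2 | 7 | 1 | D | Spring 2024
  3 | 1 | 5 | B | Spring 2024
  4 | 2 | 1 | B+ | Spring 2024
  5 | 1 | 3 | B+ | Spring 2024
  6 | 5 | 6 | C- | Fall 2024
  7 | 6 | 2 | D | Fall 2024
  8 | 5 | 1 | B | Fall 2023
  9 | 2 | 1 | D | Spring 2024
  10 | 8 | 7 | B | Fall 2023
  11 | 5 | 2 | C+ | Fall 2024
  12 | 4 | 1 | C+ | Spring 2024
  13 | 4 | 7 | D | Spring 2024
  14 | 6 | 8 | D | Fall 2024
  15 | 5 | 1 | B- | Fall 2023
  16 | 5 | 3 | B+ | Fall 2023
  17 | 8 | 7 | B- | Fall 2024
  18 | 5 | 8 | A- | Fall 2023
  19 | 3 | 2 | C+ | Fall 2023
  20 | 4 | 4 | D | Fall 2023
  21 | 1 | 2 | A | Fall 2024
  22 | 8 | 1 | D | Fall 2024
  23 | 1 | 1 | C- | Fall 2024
SELECT p.name, COUNT(*) AS n FROM enrollments c JOIN courses p ON c.course_id = p.id GROUP BY p.id, p.name HAVING COUNT(*) >= 2 ORDER BY n ASC

Execution result:
name | n
Art 101 | 2
Chemistry 101 | 3
Calculus 201 | 3
CS 101 | 4
Math 101 | 8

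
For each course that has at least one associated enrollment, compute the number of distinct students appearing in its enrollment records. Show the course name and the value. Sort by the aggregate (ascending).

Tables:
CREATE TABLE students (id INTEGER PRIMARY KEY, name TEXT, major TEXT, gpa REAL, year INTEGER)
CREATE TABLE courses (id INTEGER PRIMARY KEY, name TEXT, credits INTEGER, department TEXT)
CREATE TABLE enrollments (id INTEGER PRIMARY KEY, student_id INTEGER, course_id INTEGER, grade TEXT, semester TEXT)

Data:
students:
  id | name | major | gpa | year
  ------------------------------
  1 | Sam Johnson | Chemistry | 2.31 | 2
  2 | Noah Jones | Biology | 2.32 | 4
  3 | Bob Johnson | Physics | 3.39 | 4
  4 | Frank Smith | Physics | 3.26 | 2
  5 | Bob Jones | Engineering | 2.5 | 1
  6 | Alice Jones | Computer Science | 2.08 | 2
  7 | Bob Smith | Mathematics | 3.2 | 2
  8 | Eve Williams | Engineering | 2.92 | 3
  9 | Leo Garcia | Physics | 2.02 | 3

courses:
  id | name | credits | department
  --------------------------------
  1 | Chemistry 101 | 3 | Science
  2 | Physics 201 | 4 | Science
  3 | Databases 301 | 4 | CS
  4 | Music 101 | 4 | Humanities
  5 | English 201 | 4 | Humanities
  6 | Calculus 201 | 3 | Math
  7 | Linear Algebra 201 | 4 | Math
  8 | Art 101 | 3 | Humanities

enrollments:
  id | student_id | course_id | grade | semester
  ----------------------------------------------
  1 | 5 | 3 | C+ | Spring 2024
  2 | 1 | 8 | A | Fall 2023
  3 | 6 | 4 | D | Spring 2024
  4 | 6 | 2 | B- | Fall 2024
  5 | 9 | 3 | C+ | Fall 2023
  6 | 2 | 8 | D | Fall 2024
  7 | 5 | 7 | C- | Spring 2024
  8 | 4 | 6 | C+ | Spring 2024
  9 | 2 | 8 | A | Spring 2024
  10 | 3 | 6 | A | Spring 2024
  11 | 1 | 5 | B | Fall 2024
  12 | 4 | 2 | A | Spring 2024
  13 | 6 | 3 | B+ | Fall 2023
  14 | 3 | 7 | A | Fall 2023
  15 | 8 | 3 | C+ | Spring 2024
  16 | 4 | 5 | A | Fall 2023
SELECT p.name, COUNT(DISTINCT c.student_id) AS distinct_student_count FROM enrollments c JOIN courses p ON c.course_id = p.id GROUP BY p.id, p.name ORDER BY distinct_student_count ASC

Execution result:
name | distinct_student_count
Music 101 | 1
Physics 201 | 2
English 201 | 2
Calculus 201 | 2
Linear Algebra 201 | 2
Art 101 | 2
Databases 301 | 4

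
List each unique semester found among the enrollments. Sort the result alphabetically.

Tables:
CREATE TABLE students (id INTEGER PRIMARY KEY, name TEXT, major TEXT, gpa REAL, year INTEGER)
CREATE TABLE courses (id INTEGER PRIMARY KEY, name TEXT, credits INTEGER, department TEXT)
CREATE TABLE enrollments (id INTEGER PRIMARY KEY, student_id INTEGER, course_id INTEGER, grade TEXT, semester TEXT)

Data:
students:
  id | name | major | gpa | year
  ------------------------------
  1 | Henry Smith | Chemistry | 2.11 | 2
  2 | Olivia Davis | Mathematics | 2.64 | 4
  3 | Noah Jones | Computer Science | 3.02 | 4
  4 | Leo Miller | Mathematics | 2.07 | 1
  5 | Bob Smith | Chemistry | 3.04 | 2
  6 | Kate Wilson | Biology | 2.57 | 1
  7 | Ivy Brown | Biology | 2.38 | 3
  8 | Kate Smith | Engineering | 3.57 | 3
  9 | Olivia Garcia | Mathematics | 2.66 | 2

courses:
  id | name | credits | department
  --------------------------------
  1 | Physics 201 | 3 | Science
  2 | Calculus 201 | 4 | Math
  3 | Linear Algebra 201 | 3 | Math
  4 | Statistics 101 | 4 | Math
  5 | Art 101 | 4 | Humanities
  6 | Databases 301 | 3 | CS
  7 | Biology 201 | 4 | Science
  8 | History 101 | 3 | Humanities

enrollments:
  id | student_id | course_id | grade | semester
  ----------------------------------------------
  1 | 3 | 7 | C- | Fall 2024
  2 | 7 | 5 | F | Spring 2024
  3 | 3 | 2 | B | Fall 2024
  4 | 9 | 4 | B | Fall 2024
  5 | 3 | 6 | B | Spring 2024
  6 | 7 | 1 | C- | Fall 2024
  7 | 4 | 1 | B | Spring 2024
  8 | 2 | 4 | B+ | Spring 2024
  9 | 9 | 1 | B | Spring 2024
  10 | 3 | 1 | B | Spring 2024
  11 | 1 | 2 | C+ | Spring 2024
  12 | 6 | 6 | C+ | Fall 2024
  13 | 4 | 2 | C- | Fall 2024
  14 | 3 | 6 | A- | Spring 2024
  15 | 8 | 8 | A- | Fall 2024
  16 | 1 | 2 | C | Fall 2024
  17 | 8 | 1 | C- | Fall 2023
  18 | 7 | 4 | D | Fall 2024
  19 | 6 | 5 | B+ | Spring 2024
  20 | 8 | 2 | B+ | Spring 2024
SELECT DISTINCT semester FROM enrollments ORDER BY semester

Execution result:
semester
Fall 2023
Fall 2024
Spring 2024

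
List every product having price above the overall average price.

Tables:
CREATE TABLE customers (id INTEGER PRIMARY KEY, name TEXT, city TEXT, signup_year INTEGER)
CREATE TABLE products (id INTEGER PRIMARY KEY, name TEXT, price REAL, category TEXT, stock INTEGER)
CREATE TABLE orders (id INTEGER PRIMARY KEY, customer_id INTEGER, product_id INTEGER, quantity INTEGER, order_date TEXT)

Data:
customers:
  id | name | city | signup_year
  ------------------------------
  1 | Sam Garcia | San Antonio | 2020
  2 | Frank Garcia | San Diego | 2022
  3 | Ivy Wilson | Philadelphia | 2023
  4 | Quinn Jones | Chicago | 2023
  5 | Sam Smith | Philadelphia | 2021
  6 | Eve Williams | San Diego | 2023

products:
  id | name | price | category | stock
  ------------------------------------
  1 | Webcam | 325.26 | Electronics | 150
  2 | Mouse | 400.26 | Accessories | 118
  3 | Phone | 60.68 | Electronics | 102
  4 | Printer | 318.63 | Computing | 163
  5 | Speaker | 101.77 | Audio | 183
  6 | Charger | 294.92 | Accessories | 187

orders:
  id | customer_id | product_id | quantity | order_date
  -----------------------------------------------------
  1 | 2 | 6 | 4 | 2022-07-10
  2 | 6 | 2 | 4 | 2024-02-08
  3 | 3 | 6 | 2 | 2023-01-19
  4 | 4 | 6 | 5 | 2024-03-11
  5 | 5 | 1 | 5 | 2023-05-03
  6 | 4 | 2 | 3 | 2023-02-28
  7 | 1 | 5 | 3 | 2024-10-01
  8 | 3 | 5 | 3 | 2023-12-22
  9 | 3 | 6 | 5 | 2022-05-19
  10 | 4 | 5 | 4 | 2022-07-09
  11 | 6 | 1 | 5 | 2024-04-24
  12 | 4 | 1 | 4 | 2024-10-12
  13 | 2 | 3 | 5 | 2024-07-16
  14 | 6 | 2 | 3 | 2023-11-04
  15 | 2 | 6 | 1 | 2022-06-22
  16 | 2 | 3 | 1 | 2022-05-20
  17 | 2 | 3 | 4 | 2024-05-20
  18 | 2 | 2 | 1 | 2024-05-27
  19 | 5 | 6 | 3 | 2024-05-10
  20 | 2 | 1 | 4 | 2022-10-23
SELECT name, price FROM products WHERE price > (SELECT AVG(price) FROM products)

Execution result:
name | price
Webcam | 325.26
Mouse | 400.26
Printer | 318.63
Charger | 294.92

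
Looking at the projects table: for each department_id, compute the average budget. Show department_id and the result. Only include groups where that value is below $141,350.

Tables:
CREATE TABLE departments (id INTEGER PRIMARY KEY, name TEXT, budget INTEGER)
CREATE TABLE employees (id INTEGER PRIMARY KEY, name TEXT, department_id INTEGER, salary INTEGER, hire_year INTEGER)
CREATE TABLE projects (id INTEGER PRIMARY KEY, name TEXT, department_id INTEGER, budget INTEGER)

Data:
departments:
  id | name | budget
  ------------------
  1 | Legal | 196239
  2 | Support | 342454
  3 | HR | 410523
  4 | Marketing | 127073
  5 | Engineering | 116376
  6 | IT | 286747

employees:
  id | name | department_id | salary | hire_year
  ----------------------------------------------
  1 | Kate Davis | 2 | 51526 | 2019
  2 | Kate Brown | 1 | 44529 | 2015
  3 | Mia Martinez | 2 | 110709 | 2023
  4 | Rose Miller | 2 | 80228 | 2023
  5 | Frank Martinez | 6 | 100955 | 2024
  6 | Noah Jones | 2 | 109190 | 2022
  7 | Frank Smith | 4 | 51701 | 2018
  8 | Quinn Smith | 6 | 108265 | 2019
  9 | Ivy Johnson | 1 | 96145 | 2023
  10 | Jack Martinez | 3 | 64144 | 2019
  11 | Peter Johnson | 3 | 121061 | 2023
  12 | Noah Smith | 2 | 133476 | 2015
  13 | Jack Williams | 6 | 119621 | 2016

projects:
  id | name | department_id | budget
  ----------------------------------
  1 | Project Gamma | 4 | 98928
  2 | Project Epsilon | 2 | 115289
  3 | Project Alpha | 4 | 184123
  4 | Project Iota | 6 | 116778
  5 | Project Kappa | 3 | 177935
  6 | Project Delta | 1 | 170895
SELECT department_id, AVG(budget) AS avg_budget FROM projects GROUP BY department_id HAVING AVG(budget) < 141350

Execution result:
department_id | avg_budget
2 | 115289.00
6 | 116778.00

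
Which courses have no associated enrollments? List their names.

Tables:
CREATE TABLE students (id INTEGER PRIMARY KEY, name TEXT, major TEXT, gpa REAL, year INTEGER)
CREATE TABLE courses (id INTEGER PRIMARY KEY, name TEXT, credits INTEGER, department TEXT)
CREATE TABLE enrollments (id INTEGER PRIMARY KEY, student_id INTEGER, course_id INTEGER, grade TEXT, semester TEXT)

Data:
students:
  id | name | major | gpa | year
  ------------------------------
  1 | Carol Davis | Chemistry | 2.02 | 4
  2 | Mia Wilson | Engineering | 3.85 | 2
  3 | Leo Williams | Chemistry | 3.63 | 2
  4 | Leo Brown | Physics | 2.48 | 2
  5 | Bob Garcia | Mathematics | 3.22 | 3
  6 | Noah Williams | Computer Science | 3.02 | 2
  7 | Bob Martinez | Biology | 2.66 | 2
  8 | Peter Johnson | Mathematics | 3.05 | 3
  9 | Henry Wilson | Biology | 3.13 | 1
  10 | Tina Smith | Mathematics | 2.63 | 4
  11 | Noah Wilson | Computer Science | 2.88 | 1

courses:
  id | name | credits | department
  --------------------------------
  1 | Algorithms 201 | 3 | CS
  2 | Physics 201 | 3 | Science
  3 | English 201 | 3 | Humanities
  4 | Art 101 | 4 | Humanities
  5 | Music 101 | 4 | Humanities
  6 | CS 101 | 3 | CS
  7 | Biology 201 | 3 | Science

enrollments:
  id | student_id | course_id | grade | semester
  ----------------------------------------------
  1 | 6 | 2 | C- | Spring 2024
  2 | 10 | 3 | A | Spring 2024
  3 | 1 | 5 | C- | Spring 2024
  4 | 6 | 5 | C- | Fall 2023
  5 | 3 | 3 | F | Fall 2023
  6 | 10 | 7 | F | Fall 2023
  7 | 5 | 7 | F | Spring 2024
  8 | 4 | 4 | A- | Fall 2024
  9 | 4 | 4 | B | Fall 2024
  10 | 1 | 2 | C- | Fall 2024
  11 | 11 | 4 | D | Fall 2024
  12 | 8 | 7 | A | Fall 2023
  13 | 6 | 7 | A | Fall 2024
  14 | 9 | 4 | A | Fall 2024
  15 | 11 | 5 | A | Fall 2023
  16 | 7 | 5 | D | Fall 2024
SELECT p.name FROM courses p LEFT JOIN enrollments c ON c.course_id = p.id WHERE c.id IS NULL

Execution result:
name
Algorithms 201
CS 101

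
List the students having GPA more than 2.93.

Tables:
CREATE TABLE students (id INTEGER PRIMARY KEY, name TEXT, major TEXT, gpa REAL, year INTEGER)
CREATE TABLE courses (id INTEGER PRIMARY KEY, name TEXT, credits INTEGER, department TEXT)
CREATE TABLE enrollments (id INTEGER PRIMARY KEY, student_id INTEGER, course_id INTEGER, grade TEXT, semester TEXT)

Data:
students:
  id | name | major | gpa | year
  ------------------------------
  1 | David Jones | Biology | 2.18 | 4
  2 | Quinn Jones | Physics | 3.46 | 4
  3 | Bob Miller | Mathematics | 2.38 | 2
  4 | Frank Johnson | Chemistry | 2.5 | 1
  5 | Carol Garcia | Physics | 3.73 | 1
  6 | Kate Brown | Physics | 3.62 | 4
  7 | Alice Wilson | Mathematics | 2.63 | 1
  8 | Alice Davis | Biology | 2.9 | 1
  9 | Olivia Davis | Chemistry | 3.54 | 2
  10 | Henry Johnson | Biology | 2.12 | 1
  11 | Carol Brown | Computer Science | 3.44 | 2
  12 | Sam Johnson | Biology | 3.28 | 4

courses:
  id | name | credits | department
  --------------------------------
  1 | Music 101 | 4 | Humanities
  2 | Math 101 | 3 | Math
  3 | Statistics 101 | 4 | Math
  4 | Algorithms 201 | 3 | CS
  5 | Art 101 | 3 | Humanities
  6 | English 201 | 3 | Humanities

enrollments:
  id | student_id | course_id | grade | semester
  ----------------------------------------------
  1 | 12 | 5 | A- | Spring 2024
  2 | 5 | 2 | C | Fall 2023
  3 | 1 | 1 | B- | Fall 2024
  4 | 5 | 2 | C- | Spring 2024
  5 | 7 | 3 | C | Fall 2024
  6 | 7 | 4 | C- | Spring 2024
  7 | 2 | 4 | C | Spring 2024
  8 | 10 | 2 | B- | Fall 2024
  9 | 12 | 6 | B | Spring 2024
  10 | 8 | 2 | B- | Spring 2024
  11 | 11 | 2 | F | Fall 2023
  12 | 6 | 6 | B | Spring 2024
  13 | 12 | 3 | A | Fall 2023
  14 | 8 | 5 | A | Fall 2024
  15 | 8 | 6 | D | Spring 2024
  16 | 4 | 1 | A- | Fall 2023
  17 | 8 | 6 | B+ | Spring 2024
SELECT name, gpa FROM students WHERE gpa > 2.93

Execution result:
name | gpa
Quinn Jones | 3.46
Carol Garcia | 3.73
Kate Brown | 3.62
Olivia Davis | 3.54
Carol Brown | 3.44
Sam Johnson | 3.28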